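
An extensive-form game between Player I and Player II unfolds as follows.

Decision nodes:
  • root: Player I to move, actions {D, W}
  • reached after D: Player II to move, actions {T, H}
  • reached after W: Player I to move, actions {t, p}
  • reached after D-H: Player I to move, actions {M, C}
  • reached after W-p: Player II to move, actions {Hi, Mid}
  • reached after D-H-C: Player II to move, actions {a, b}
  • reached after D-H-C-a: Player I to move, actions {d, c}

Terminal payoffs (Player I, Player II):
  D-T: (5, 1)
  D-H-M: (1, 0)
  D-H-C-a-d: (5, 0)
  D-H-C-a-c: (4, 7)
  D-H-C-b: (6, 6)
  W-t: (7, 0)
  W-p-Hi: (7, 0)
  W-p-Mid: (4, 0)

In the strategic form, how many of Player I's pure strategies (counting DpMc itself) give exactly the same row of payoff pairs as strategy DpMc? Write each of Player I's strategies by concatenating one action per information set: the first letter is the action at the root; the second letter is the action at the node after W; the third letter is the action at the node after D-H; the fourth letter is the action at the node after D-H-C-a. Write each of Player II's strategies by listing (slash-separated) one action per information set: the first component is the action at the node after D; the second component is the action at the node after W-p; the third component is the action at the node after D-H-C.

4

Row for DpMc (columns T/Hi/a, T/Hi/b, T/Mid/a, T/Mid/b, H/Hi/a, H/Hi/b, H/Mid/a, H/Mid/b): (5,1) (5,1) (5,1) (5,1) (1,0) (1,0) (1,0) (1,0).
Under DpMc, Player I's choice at the node after W and at the node after D-H-C-a can never be reached regardless of what Player II does, so varying those choices leaves every outcome unchanged.
Holding the reachable choices fixed and varying the unreachable ones freely already gives 2 × 2 = 4 equivalent strategies.
No other strategy reproduces this row, so those 4 are the full class: DtMd, DtMc, DpMd, DpMc.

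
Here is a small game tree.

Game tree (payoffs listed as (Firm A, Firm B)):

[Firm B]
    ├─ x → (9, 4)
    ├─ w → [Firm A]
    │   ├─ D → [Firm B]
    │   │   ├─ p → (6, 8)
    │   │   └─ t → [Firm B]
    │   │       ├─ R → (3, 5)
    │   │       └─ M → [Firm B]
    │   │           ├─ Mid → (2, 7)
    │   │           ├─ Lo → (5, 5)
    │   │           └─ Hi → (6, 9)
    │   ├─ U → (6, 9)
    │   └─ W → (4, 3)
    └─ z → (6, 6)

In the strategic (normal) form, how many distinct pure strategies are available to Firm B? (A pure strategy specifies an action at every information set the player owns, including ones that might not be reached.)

36

Firm B owns the root with actions {x, w, z} — three choices.
Firm B owns the node after w-D with actions {p, t} — two choices.
Firm B owns the node after w-D-t with actions {R, M} — two choices.
Firm B owns the node after w-D-t-M with actions {Mid, Lo, Hi} — three choices.
A pure strategy fixes one action at each information set independently, so the count is the product 3 × 2 × 2 × 3 = 36.
(For reference, Firm A has 3 pure strategies, giving a 36×3 normal-form matrix.)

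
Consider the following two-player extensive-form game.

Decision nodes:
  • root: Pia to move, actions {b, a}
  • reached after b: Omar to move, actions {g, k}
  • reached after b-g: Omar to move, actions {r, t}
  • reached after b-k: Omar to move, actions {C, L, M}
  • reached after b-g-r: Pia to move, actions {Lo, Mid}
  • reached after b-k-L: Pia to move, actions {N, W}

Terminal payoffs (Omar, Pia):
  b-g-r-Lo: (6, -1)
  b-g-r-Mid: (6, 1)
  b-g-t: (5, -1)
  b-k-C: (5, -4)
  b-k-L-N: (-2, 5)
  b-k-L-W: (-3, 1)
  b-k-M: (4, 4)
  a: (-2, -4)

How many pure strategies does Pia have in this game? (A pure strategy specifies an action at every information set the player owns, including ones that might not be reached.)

Pia owns the root with actions {b, a} — two choices.
Pia owns the node after b-g-r with actions {Lo, Mid} — two choices.
Pia owns the node after b-k-L with actions {N, W} — two choices.
A pure strategy fixes one action at each information set independently, so the count is the product 2 × 2 × 2 = 8.

8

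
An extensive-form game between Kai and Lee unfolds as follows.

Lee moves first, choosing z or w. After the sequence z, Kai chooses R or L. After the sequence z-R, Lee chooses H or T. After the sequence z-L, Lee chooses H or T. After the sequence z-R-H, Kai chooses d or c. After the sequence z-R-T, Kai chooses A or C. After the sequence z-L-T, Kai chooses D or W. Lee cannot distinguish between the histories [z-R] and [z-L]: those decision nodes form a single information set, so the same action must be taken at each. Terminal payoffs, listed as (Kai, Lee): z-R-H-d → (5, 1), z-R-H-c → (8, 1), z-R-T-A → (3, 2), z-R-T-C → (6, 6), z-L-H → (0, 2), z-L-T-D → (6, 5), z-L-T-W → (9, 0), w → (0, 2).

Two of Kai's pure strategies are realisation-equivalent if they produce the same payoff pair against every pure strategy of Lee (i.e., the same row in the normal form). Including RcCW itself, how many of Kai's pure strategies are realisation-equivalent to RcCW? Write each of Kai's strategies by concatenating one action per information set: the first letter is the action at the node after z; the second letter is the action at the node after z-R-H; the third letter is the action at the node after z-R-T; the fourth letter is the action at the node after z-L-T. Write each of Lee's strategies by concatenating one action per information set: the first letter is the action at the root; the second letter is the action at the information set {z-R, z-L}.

Row for RcCW (columns zH, zT, wH, wT): (8,1) (6,6) (0,2) (0,2).
Under RcCW, Kai's choice at the node after z-L-T can never be reached regardless of what Lee does, so varying those choices leaves every outcome unchanged.
Holding the reachable choices fixed and varying the unreachable one freely already gives 2 equivalent strategies.
No other strategy reproduces this row, so those 2 are the full class: RcCD, RcCW.

2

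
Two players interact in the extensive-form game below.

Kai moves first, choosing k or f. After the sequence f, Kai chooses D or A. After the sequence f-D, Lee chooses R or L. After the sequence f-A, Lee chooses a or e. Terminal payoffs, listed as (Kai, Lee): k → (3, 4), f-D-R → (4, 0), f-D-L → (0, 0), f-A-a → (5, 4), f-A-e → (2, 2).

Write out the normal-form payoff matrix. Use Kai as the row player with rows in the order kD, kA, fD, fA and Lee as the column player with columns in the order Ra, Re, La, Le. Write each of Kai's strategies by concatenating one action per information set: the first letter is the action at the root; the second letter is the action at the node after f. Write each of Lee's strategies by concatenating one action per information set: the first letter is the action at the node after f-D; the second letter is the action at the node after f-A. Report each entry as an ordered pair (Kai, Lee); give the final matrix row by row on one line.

kD: (3,4) (3,4) (3,4) (3,4) | kA: (3,4) (3,4) (3,4) (3,4) | fD: (4,0) (4,0) (0,0) (0,0) | fA: (5,4) (2,2) (5,4) (2,2)

Row kD: Ra→(3,4), Re→(3,4), La→(3,4), Le→(3,4)
Row kA: Ra→(3,4), Re→(3,4), La→(3,4), Le→(3,4)
Row fD: Ra→(4,0), Re→(4,0), La→(0,0), Le→(0,0)
Row fA: Ra→(5,4), Re→(2,2), La→(5,4), Le→(2,2)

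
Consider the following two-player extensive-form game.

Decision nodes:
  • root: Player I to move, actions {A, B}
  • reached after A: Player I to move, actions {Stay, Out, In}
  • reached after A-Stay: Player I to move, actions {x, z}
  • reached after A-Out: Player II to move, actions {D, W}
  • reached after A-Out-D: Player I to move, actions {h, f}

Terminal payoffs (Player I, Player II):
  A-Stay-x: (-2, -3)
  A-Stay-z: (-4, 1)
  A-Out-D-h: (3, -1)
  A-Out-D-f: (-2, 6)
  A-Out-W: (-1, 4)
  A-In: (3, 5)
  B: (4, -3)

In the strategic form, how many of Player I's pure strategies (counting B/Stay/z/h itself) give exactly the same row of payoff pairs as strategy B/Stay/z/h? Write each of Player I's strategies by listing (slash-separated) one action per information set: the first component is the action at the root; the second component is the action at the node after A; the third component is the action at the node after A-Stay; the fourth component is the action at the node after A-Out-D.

12

Row for B/Stay/z/h (columns D, W): (4,-3) (4,-3).
Under B/Stay/z/h, Player I's choice at the node after A and at the node after A-Stay and at the node after A-Out-D can never be reached regardless of what Player II does, so varying those choices leaves every outcome unchanged.
Holding the reachable choices fixed and varying the unreachable ones freely already gives 3 × 2 × 2 = 12 equivalent strategies.
No other strategy reproduces this row, so those 12 are the full class: B/Stay/x/h, B/Stay/x/f, B/Stay/z/h, B/Stay/z/f, B/Out/x/h, B/Out/x/f, B/Out/z/h, B/Out/z/f, B/In/x/h, B/In/x/f, B/In/z/h, B/In/z/f.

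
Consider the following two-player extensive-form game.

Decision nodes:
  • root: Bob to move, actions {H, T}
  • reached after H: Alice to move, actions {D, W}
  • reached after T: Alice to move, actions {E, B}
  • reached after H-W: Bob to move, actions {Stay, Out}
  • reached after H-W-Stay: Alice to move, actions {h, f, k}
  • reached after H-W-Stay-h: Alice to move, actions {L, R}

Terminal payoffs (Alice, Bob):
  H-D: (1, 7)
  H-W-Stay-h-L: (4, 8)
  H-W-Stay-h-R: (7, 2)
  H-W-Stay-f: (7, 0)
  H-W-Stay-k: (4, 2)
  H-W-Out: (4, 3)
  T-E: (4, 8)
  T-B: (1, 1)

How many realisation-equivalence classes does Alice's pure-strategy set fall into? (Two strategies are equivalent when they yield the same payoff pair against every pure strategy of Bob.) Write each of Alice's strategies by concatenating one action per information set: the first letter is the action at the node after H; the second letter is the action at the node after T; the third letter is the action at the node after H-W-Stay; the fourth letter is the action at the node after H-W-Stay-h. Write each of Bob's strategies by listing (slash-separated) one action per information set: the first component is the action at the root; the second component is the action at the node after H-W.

Alice has 24 pure strategies: DEhL, DEhR, DEfL, DEfR, DEkL, DEkR, DBhL, DBhR, DBfL, DBfR, DBkL, DBkR, WEhL, WEhR, WEfL, WEfR, WEkL, WEkR, WBhL, WBhR, WBfL, WBfR, WBkL, WBkR. Columns: H/Stay, H/Out, T/Stay, T/Out.
{DEhL, DEhR, DEfL, DEfR, DEkL, DEkR} → row (1,7) (1,7) (4,8) (4,8)
{DBhL, DBhR, DBfL, DBfR, DBkL, DBkR} → row (1,7) (1,7) (1,1) (1,1)
{WEhL} → row (4,8) (4,3) (4,8) (4,8)
{WEhR} → row (7,2) (4,3) (4,8) (4,8)
{WEfL, WEfR} → row (7,0) (4,3) (4,8) (4,8)
{WEkL, WEkR} → row (4,2) (4,3) (4,8) (4,8)
{WBhL} → row (4,8) (4,3) (1,1) (1,1)
{WBhR} → row (7,2) (4,3) (1,1) (1,1)
{WBfL, WBfR} → row (7,0) (4,3) (1,1) (1,1)
{WBkL, WBkR} → row (4,2) (4,3) (1,1) (1,1)
That's 10 distinct rows out of 24 strategies.

10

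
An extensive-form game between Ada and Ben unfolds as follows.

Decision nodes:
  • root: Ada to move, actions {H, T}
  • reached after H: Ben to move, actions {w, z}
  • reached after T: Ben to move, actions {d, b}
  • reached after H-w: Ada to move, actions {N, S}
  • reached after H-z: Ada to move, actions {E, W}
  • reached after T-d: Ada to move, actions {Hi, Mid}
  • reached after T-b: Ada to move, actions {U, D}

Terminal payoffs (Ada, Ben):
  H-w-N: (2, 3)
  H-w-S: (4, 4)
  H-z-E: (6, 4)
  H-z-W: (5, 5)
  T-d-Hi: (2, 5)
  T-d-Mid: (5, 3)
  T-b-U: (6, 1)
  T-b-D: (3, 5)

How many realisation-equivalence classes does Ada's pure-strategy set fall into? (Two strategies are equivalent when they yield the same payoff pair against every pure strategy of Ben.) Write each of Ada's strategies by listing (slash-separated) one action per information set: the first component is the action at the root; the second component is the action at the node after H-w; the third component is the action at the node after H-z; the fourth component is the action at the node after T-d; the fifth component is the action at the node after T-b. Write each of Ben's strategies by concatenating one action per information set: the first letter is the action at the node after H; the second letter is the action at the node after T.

Ada has 32 pure strategies: H/N/E/Hi/U, H/N/E/Hi/D, H/N/E/Mid/U, H/N/E/Mid/D, H/N/W/Hi/U, H/N/W/Hi/D, H/N/W/Mid/U, H/N/W/Mid/D, H/S/E/Hi/U, H/S/E/Hi/D, H/S/E/Mid/U, H/S/E/Mid/D, H/S/W/Hi/U, H/S/W/Hi/D, H/S/W/Mid/U, H/S/W/Mid/D, T/N/E/Hi/U, T/N/E/Hi/D, T/N/E/Mid/U, T/N/E/Mid/D, T/N/W/Hi/U, T/N/W/Hi/D, T/N/W/Mid/U, T/N/W/Mid/D, T/S/E/Hi/U, T/S/E/Hi/D, T/S/E/Mid/U, T/S/E/Mid/D, T/S/W/Hi/U, T/S/W/Hi/D, T/S/W/Mid/U, T/S/W/Mid/D. Columns: wd, wb, zd, zb.
{H/N/E/Hi/U, H/N/E/Hi/D, H/N/E/Mid/U, H/N/E/Mid/D} → row (2,3) (2,3) (6,4) (6,4)
{H/N/W/Hi/U, H/N/W/Hi/D, H/N/W/Mid/U, H/N/W/Mid/D} → row (2,3) (2,3) (5,5) (5,5)
{H/S/E/Hi/U, H/S/E/Hi/D, H/S/E/Mid/U, H/S/E/Mid/D} → row (4,4) (4,4) (6,4) (6,4)
{H/S/W/Hi/U, H/S/W/Hi/D, H/S/W/Mid/U, H/S/W/Mid/D} → row (4,4) (4,4) (5,5) (5,5)
{T/N/E/Hi/U, T/N/W/Hi/U, T/S/E/Hi/U, T/S/W/Hi/U} → row (2,5) (6,1) (2,5) (6,1)
{T/N/E/Hi/D, T/N/W/Hi/D, T/S/E/Hi/D, T/S/W/Hi/D} → row (2,5) (3,5) (2,5) (3,5)
{T/N/E/Mid/U, T/N/W/Mid/U, T/S/E/Mid/U, T/S/W/Mid/U} → row (5,3) (6,1) (5,3) (6,1)
{T/N/E/Mid/D, T/N/W/Mid/D, T/S/E/Mid/D, T/S/W/Mid/D} → row (5,3) (3,5) (5,3) (3,5)
That's 8 distinct rows out of 32 strategies.

8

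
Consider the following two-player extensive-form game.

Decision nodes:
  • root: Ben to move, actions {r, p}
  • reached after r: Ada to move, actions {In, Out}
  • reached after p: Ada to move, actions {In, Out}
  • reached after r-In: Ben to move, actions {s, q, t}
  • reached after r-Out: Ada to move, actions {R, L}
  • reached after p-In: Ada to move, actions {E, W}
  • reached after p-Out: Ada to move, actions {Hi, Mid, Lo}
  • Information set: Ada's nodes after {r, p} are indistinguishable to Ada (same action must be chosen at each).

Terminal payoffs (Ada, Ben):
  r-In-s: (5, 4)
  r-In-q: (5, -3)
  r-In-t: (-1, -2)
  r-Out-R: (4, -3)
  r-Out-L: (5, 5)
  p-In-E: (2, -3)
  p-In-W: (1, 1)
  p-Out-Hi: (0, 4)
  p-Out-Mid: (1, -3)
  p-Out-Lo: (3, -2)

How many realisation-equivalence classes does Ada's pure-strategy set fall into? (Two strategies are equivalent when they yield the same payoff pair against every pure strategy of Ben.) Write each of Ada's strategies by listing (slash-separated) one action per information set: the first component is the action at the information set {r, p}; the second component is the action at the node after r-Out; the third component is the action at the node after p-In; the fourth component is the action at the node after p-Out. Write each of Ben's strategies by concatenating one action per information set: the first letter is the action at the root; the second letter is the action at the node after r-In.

Ada has 24 pure strategies: In/R/E/Hi, In/R/E/Mid, In/R/E/Lo, In/R/W/Hi, In/R/W/Mid, In/R/W/Lo, In/L/E/Hi, In/L/E/Mid, In/L/E/Lo, In/L/W/Hi, In/L/W/Mid, In/L/W/Lo, Out/R/E/Hi, Out/R/E/Mid, Out/R/E/Lo, Out/R/W/Hi, Out/R/W/Mid, Out/R/W/Lo, Out/L/E/Hi, Out/L/E/Mid, Out/L/E/Lo, Out/L/W/Hi, Out/L/W/Mid, Out/L/W/Lo. Columns: rs, rq, rt, ps, pq, pt.
{In/R/E/Hi, In/R/E/Mid, In/R/E/Lo, In/L/E/Hi, In/L/E/Mid, In/L/E/Lo} → row (5,4) (5,-3) (-1,-2) (2,-3) (2,-3) (2,-3)
{In/R/W/Hi, In/R/W/Mid, In/R/W/Lo, In/L/W/Hi, In/L/W/Mid, In/L/W/Lo} → row (5,4) (5,-3) (-1,-2) (1,1) (1,1) (1,1)
{Out/R/E/Hi, Out/R/W/Hi} → row (4,-3) (4,-3) (4,-3) (0,4) (0,4) (0,4)
{Out/R/E/Mid, Out/R/W/Mid} → row (4,-3) (4,-3) (4,-3) (1,-3) (1,-3) (1,-3)
{Out/R/E/Lo, Out/R/W/Lo} → row (4,-3) (4,-3) (4,-3) (3,-2) (3,-2) (3,-2)
{Out/L/E/Hi, Out/L/W/Hi} → row (5,5) (5,5) (5,5) (0,4) (0,4) (0,4)
{Out/L/E/Mid, Out/L/W/Mid} → row (5,5) (5,5) (5,5) (1,-3) (1,-3) (1,-3)
{Out/L/E/Lo, Out/L/W/Lo} → row (5,5) (5,5) (5,5) (3,-2) (3,-2) (3,-2)
That's 8 distinct rows out of 24 strategies.

8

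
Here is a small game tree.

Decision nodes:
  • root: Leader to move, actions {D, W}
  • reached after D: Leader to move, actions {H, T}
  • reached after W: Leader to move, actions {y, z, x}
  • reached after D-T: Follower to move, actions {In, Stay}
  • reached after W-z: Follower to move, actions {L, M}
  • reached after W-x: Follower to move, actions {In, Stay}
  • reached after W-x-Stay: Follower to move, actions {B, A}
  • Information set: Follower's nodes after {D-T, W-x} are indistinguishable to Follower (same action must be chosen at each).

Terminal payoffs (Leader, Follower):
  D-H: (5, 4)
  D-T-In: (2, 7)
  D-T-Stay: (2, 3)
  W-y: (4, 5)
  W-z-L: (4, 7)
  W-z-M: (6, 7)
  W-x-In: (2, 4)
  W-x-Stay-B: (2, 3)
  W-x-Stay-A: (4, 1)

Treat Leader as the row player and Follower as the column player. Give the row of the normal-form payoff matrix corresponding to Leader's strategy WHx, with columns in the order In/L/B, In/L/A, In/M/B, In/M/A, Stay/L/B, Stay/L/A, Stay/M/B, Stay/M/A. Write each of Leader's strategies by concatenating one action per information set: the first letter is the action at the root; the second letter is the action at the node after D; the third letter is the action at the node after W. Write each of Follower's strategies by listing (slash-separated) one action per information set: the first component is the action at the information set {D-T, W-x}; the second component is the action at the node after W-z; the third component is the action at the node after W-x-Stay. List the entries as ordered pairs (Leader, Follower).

vs In/L/B: Leader plays W → Leader plays x at [W] → Follower plays In at [W-x] → (2, 4)
vs In/L/A: Leader plays W → Leader plays x at [W] → Follower plays In at [W-x] → (2, 4)
vs In/M/B: Leader plays W → Leader plays x at [W] → Follower plays In at [W-x] → (2, 4)
vs In/M/A: Leader plays W → Leader plays x at [W] → Follower plays In at [W-x] → (2, 4)
vs Stay/L/B: Leader plays W → Leader plays x at [W] → Follower plays Stay at [W-x] → Follower plays B at [W-x-Stay] → (2, 3)
vs Stay/L/A: Leader plays W → Leader plays x at [W] → Follower plays Stay at [W-x] → Follower plays A at [W-x-Stay] → (4, 1)
vs Stay/M/B: Leader plays W → Leader plays x at [W] → Follower plays Stay at [W-x] → Follower plays B at [W-x-Stay] → (2, 3)
vs Stay/M/A: Leader plays W → Leader plays x at [W] → Follower plays Stay at [W-x] → Follower plays A at [W-x-Stay] → (4, 1)

(2,4) (2,4) (2,4) (2,4) (2,3) (4,1) (2,3) (4,1)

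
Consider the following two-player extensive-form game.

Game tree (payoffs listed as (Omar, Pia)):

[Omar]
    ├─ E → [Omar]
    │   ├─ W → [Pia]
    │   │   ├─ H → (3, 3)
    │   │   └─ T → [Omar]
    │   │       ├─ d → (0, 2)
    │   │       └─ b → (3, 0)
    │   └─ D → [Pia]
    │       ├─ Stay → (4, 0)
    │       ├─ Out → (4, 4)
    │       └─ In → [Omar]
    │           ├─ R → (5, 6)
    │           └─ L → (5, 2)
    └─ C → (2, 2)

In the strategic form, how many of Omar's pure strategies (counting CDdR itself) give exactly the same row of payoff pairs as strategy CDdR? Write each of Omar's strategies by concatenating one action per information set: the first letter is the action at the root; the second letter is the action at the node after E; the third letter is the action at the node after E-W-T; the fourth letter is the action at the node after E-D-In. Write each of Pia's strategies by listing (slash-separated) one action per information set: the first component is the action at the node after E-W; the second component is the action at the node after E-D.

8

Row for CDdR (columns H/Stay, H/Out, H/In, T/Stay, T/Out, T/In): (2,2) (2,2) (2,2) (2,2) (2,2) (2,2).
Under CDdR, Omar's choice at the node after E and at the node after E-W-T and at the node after E-D-In can never be reached regardless of what Pia does, so varying those choices leaves every outcome unchanged.
Holding the reachable choices fixed and varying the unreachable ones freely already gives 2 × 2 × 2 = 8 equivalent strategies.
No other strategy reproduces this row, so those 8 are the full class: CWdR, CWdL, CWbR, CWbL, CDdR, CDdL, CDbR, CDbL.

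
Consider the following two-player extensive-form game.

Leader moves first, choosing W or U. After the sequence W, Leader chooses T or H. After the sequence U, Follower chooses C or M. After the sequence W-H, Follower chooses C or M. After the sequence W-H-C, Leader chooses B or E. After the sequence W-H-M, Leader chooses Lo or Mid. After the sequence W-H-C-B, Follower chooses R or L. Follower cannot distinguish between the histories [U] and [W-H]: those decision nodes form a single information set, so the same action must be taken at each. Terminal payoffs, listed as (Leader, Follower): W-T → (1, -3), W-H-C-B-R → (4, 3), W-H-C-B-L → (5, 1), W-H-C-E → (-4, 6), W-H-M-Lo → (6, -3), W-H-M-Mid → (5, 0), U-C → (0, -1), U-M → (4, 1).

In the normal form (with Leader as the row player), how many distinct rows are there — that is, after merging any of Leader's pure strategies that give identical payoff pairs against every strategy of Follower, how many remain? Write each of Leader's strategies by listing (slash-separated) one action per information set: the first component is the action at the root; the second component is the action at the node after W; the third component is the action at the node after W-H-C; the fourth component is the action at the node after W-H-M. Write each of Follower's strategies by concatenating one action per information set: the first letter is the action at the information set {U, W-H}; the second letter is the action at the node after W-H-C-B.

Leader has 16 pure strategies: W/T/B/Lo, W/T/B/Mid, W/T/E/Lo, W/T/E/Mid, W/H/B/Lo, W/H/B/Mid, W/H/E/Lo, W/H/E/Mid, U/T/B/Lo, U/T/B/Mid, U/T/E/Lo, U/T/E/Mid, U/H/B/Lo, U/H/B/Mid, U/H/E/Lo, U/H/E/Mid. Columns: CR, CL, MR, ML.
{W/T/B/Lo, W/T/B/Mid, W/T/E/Lo, W/T/E/Mid} → row (1,-3) (1,-3) (1,-3) (1,-3)
{W/H/B/Lo} → row (4,3) (5,1) (6,-3) (6,-3)
{W/H/B/Mid} → row (4,3) (5,1) (5,0) (5,0)
{W/H/E/Lo} → row (-4,6) (-4,6) (6,-3) (6,-3)
{W/H/E/Mid} → row (-4,6) (-4,6) (5,0) (5,0)
{U/T/B/Lo, U/T/B/Mid, U/T/E/Lo, U/T/E/Mid, U/H/B/Lo, U/H/B/Mid, U/H/E/Lo, U/H/E/Mid} → row (0,-1) (0,-1) (4,1) (4,1)
That's 6 distinct rows out of 16 strategies.

6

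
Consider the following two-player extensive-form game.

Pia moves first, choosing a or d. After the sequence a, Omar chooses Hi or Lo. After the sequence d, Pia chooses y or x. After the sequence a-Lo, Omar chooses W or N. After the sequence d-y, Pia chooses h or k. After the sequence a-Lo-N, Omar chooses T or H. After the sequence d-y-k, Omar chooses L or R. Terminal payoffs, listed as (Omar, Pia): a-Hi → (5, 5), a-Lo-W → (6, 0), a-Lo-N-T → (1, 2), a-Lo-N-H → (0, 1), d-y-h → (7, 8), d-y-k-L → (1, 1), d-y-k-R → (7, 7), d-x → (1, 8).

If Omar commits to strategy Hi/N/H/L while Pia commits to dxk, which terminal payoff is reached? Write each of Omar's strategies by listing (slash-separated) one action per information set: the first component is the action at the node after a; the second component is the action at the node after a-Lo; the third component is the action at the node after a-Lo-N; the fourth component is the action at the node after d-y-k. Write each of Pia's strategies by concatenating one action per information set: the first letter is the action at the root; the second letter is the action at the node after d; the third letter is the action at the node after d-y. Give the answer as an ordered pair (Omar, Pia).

(1, 8)

Trace the play path from the root:
  Pia plays d
  Pia plays x at [d]
→ terminal payoff (1, 8).
(Omar's choice at the node after a is never reached on this path, so it doesn't affect the outcome.)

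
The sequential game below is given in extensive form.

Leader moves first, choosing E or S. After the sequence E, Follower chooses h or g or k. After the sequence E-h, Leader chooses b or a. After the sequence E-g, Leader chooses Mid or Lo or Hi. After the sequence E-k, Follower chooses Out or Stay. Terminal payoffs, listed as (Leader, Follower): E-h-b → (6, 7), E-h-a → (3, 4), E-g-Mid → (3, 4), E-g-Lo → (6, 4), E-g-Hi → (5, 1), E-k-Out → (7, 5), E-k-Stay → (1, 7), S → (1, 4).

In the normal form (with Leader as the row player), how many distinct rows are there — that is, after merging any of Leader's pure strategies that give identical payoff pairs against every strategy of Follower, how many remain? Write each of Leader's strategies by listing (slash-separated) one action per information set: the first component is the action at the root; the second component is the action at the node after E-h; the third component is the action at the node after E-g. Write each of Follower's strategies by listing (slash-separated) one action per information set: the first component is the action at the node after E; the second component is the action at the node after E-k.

7

Leader has 12 pure strategies: E/b/Mid, E/b/Lo, E/b/Hi, E/a/Mid, E/a/Lo, E/a/Hi, S/b/Mid, S/b/Lo, S/b/Hi, S/a/Mid, S/a/Lo, S/a/Hi. Columns: h/Out, h/Stay, g/Out, g/Stay, k/Out, k/Stay.
{E/b/Mid} → row (6,7) (6,7) (3,4) (3,4) (7,5) (1,7)
{E/b/Lo} → row (6,7) (6,7) (6,4) (6,4) (7,5) (1,7)
{E/b/Hi} → row (6,7) (6,7) (5,1) (5,1) (7,5) (1,7)
{E/a/Mid} → row (3,4) (3,4) (3,4) (3,4) (7,5) (1,7)
{E/a/Lo} → row (3,4) (3,4) (6,4) (6,4) (7,5) (1,7)
{E/a/Hi} → row (3,4) (3,4) (5,1) (5,1) (7,5) (1,7)
{S/b/Mid, S/b/Lo, S/b/Hi, S/a/Mid, S/a/Lo, S/a/Hi} → row (1,4) (1,4) (1,4) (1,4) (1,4) (1,4)
That's 7 distinct rows out of 12 strategies.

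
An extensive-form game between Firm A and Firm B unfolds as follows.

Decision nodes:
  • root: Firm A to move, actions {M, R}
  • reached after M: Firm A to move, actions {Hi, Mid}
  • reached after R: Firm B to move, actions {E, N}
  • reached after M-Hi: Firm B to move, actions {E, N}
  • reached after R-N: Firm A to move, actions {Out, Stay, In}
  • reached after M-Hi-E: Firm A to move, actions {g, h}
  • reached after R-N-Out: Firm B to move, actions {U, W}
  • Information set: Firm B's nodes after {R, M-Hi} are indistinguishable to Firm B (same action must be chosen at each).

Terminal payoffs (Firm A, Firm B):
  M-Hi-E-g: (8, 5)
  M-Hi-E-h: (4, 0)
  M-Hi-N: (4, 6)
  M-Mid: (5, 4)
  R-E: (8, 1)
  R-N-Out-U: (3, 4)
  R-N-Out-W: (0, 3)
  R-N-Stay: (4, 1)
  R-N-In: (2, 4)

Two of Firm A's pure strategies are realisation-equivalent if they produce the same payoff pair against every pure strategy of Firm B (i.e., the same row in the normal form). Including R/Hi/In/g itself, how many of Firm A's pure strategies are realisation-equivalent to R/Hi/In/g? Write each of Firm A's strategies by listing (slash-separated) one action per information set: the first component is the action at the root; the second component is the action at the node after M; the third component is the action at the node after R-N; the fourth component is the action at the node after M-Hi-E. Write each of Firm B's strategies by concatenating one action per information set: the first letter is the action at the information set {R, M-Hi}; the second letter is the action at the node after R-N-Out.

4

Row for R/Hi/In/g (columns EU, EW, NU, NW): (8,1) (8,1) (2,4) (2,4).
Under R/Hi/In/g, Firm A's choice at the node after M and at the node after M-Hi-E can never be reached regardless of what Firm B does, so varying those choices leaves every outcome unchanged.
Holding the reachable choices fixed and varying the unreachable ones freely already gives 2 × 2 = 4 equivalent strategies.
No other strategy reproduces this row, so those 4 are the full class: R/Hi/In/g, R/Hi/In/h, R/Mid/In/g, R/Mid/In/h.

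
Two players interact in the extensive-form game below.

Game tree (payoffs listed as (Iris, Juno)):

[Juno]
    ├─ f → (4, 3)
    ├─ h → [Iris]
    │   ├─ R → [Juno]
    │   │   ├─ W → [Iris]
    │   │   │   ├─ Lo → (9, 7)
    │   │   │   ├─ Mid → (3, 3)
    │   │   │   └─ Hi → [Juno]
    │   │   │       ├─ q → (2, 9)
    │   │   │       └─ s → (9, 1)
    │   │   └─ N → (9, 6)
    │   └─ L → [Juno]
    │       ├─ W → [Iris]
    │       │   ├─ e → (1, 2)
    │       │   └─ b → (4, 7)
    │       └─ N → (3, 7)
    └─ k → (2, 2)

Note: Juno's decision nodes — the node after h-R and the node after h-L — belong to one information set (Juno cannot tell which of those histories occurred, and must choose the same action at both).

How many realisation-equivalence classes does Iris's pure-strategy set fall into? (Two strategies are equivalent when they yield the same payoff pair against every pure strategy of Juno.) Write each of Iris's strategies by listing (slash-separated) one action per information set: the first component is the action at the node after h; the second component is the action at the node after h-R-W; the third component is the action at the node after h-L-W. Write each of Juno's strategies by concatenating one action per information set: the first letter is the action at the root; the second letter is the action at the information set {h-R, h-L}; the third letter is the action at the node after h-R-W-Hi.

Iris has 12 pure strategies: R/Lo/e, R/Lo/b, R/Mid/e, R/Mid/b, R/Hi/e, R/Hi/b, L/Lo/e, L/Lo/b, L/Mid/e, L/Mid/b, L/Hi/e, L/Hi/b. Columns: fWq, fWs, fNq, fNs, hWq, hWs, hNq, hNs, kWq, kWs, kNq, kNs.
{R/Lo/e, R/Lo/b} → row (4,3) (4,3) (4,3) (4,3) (9,7) (9,7) (9,6) (9,6) (2,2) (2,2) (2,2) (2,2)
{R/Mid/e, R/Mid/b} → row (4,3) (4,3) (4,3) (4,3) (3,3) (3,3) (9,6) (9,6) (2,2) (2,2) (2,2) (2,2)
{R/Hi/e, R/Hi/b} → row (4,3) (4,3) (4,3) (4,3) (2,9) (9,1) (9,6) (9,6) (2,2) (2,2) (2,2) (2,2)
{L/Lo/e, L/Mid/e, L/Hi/e} → row (4,3) (4,3) (4,3) (4,3) (1,2) (1,2) (3,7) (3,7) (2,2) (2,2) (2,2) (2,2)
{L/Lo/b, L/Mid/b, L/Hi/b} → row (4,3) (4,3) (4,3) (4,3) (4,7) (4,7) (3,7) (3,7) (2,2) (2,2) (2,2) (2,2)
That's 5 distinct rows out of 12 strategies.

5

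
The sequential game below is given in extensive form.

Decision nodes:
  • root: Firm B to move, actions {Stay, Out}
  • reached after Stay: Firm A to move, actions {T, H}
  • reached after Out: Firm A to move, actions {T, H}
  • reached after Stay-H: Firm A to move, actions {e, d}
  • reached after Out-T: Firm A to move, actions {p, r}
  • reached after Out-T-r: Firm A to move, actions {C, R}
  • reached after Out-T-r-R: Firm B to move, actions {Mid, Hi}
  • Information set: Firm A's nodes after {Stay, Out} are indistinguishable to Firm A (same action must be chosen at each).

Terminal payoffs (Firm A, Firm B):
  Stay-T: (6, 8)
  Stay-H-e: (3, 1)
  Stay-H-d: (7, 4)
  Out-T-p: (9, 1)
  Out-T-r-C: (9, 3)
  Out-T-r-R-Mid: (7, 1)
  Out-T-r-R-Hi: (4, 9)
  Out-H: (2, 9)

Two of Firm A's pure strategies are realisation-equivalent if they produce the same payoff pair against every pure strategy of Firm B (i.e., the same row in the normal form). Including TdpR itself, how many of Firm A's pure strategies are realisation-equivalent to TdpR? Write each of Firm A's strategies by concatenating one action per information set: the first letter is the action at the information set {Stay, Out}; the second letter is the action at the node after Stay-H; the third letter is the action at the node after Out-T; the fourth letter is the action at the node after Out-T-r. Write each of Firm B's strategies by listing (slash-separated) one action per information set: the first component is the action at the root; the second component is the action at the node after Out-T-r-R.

Row for TdpR (columns Stay/Mid, Stay/Hi, Out/Mid, Out/Hi): (6,8) (6,8) (9,1) (9,1).
Under TdpR, Firm A's choice at the node after Stay-H and at the node after Out-T-r can never be reached regardless of what Firm B does, so varying those choices leaves every outcome unchanged.
Holding the reachable choices fixed and varying the unreachable ones freely already gives 2 × 2 = 4 equivalent strategies.
No other strategy reproduces this row, so those 4 are the full class: TepC, TepR, TdpC, TdpR.

4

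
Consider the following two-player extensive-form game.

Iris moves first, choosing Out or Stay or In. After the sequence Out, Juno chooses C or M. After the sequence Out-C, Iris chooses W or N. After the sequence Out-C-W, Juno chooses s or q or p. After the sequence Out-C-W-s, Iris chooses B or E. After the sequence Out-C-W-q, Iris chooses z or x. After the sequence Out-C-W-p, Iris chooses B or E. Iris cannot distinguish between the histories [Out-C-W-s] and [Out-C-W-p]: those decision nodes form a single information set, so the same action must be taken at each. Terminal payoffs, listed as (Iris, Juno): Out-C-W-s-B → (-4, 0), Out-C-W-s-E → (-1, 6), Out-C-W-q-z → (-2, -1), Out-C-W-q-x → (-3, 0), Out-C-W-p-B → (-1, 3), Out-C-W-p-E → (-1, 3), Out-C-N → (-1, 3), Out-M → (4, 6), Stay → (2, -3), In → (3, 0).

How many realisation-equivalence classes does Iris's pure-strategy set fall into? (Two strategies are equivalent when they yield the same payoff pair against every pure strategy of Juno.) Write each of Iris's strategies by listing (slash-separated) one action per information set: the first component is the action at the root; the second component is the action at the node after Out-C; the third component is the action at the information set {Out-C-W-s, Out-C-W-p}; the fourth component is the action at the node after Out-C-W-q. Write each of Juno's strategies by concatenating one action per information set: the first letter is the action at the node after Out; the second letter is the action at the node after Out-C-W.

Iris has 24 pure strategies: Out/W/B/z, Out/W/B/x, Out/W/E/z, Out/W/E/x, Out/N/B/z, Out/N/B/x, Out/N/E/z, Out/N/E/x, Stay/W/B/z, Stay/W/B/x, Stay/W/E/z, Stay/W/E/x, Stay/N/B/z, Stay/N/B/x, Stay/N/E/z, Stay/N/E/x, In/W/B/z, In/W/B/x, In/W/E/z, In/W/E/x, In/N/B/z, In/N/B/x, In/N/E/z, In/N/E/x. Columns: Cs, Cq, Cp, Ms, Mq, Mp.
{Out/W/B/z} → row (-4,0) (-2,-1) (-1,3) (4,6) (4,6) (4,6)
{Out/W/B/x} → row (-4,0) (-3,0) (-1,3) (4,6) (4,6) (4,6)
{Out/W/E/z} → row (-1,6) (-2,-1) (-1,3) (4,6) (4,6) (4,6)
{Out/W/E/x} → row (-1,6) (-3,0) (-1,3) (4,6) (4,6) (4,6)
{Out/N/B/z, Out/N/B/x, Out/N/E/z, Out/N/E/x} → row (-1,3) (-1,3) (-1,3) (4,6) (4,6) (4,6)
{Stay/W/B/z, Stay/W/B/x, Stay/W/E/z, Stay/W/E/x, Stay/N/B/z, Stay/N/B/x, Stay/N/E/z, Stay/N/E/x} → row (2,-3) (2,-3) (2,-3) (2,-3) (2,-3) (2,-3)
{In/W/B/z, In/W/B/x, In/W/E/z, In/W/E/x, In/N/B/z, In/N/B/x, In/N/E/z, In/N/E/x} → row (3,0) (3,0) (3,0) (3,0) (3,0) (3,0)
That's 7 distinct rows out of 24 strategies.

7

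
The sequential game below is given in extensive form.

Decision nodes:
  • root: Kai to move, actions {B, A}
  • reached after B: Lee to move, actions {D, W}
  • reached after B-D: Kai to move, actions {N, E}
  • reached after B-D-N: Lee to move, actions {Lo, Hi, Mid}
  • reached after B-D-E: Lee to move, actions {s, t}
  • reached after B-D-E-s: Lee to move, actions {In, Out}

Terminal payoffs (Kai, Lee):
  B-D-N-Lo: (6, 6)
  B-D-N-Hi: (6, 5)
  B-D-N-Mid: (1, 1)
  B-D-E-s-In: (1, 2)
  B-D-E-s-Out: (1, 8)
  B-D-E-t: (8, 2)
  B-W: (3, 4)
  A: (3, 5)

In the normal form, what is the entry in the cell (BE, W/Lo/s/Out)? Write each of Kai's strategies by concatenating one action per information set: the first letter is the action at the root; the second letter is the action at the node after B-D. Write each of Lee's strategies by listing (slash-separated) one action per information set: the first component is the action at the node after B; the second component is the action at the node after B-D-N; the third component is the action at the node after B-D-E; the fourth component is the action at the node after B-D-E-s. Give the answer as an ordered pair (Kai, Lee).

(3, 4)

Trace the play path from the root:
  Kai plays B
  Lee plays W at [B]
→ terminal payoff (3, 4).
(Kai's choice at the node after B-D is never reached on this path, so it doesn't affect the outcome.)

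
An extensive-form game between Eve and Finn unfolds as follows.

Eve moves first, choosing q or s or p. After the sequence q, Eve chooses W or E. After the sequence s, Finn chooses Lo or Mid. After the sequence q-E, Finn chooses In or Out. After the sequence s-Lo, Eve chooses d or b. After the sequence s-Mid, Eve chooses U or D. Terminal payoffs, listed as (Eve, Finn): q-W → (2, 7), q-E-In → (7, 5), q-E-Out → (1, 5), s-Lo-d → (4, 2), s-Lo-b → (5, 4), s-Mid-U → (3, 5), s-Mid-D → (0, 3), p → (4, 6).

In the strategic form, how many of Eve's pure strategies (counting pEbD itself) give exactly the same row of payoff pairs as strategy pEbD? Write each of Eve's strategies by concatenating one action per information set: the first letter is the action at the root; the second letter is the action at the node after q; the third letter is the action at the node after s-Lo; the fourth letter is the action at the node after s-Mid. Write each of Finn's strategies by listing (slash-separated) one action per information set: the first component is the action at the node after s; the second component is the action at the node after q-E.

Row for pEbD (columns Lo/In, Lo/Out, Mid/In, Mid/Out): (4,6) (4,6) (4,6) (4,6).
Under pEbD, Eve's choice at the node after q and at the node after s-Lo and at the node after s-Mid can never be reached regardless of what Finn does, so varying those choices leaves every outcome unchanged.
Holding the reachable choices fixed and varying the unreachable ones freely already gives 2 × 2 × 2 = 8 equivalent strategies.
No other strategy reproduces this row, so those 8 are the full class: pWdU, pWdD, pWbU, pWbD, pEdU, pEdD, pEbU, pEbD.

8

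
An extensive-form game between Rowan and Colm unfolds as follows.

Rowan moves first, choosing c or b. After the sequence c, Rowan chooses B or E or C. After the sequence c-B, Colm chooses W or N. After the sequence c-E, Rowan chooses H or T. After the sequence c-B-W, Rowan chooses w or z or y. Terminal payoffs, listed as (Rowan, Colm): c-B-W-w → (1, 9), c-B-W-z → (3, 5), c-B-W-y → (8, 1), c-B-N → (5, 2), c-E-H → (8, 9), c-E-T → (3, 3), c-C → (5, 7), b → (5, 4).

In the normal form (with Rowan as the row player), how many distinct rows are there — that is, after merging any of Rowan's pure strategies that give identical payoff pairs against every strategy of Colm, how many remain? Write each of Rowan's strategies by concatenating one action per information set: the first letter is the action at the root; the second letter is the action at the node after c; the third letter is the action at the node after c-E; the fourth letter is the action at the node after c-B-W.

Rowan has 36 pure strategies: cBHw, cBHz, cBHy, cBTw, cBTz, cBTy, cEHw, cEHz, cEHy, cETw, cETz, cETy, cCHw, cCHz, cCHy, cCTw, cCTz, cCTy, bBHw, bBHz, bBHy, bBTw, bBTz, bBTy, bEHw, bEHz, bEHy, bETw, bETz, bETy, bCHw, bCHz, bCHy, bCTw, bCTz, bCTy. Columns: W, N.
{cBHw, cBTw} → row (1,9) (5,2)
{cBHz, cBTz} → row (3,5) (5,2)
{cBHy, cBTy} → row (8,1) (5,2)
{cEHw, cEHz, cEHy} → row (8,9) (8,9)
{cETw, cETz, cETy} → row (3,3) (3,3)
{cCHw, cCHz, cCHy, cCTw, cCTz, cCTy} → row (5,7) (5,7)
{bBHw, bBHz, bBHy, bBTw, bBTz, bBTy, bEHw, bEHz, bEHy, bETw, bETz, bETy, bCHw, bCHz, bCHy, bCTw, bCTz, bCTy} → row (5,4) (5,4)
That's 7 distinct rows out of 36 strategies.

7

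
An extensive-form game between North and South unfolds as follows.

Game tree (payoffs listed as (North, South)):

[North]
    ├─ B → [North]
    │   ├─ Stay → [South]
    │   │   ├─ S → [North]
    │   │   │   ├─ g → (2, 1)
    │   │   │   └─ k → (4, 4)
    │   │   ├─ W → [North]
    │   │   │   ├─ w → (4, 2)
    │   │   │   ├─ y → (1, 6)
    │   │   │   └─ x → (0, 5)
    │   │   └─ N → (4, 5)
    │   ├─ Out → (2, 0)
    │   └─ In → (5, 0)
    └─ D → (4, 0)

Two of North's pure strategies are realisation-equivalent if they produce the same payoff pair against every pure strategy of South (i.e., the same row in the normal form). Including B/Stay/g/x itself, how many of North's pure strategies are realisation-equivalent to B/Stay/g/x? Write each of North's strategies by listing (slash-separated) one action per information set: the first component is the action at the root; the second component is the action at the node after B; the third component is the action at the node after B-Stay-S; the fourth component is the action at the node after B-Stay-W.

Row for B/Stay/g/x (columns S, W, N): (2,1) (0,5) (4,5).
Every one of North's information sets is on the play path for some reply by South when North follows B/Stay/g/x.
Changing the action at any of them therefore changes at least one column, so only B/Stay/g/x itself gives this row.

1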